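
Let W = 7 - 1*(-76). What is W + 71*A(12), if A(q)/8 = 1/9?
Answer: 1315/9 ≈ 146.11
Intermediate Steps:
W = 83 (W = 7 + 76 = 83)
A(q) = 8/9
W + 71*A(12) = 83 + 71*(8/9) = 83 + 568/9 = 1315/9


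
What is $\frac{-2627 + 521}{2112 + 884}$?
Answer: $- \frac{1053}{1498} \approx -0.70294$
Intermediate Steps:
$\frac{-2627 + 521}{2112 + 884} = - \frac{2106}{2996} = \left(-2106\right) \frac{1}{2996} = - \frac{1053}{1498}$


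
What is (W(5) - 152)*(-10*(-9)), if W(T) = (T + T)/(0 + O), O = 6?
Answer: -13530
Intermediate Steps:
W(T) = T/3 (W(T) = (T + T)/(0 + 6) = (2*T)/6 = (2*T)*(⅙) = T/3)
(W(5) - 152)*(-10*(-9)) = ((⅓)*5 - 152)*(-10*(-9)) = (5/3 - 152)*90 = -451/3*90 = -13530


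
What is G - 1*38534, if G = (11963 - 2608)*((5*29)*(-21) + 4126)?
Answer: 10074221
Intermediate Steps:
G = 10112755 (G = 9355*(145*(-21) + 4126) = 9355*(-3045 + 4126) = 9355*1081 = 10112755)
G - 1*38534 = 10112755 - 1*38534 = 10112755 - 38534 = 10074221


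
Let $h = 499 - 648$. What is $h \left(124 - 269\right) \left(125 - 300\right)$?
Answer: $-3780875$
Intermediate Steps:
$h = -149$
$h \left(124 - 269\right) \left(125 - 300\right) = - 149 \left(124 - 269\right) \left(125 - 300\right) = - 149 \left(\left(-145\right) \left(-175\right)\right) = \left(-149\right) 25375 = -3780875$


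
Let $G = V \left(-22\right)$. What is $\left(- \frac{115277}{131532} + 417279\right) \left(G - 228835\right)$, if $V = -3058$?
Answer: $- \frac{2955744854509803}{43844} \approx -6.7415 \cdot 10^{10}$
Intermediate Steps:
$G = 67276$ ($G = \left(-3058\right) \left(-22\right) = 67276$)
$\left(- \frac{115277}{131532} + 417279\right) \left(G - 228835\right) = \left(- \frac{115277}{131532} + 417279\right) \left(67276 - 228835\right) = \left(\left(-115277\right) \frac{1}{131532} + 417279\right) \left(-161559\right) = \left(- \frac{115277}{131532} + 417279\right) \left(-161559\right) = \frac{54885426151}{131532} \left(-161559\right) = - \frac{2955744854509803}{43844}$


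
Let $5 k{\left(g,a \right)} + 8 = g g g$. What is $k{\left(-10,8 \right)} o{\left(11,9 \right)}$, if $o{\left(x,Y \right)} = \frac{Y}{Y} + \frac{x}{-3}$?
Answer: $\frac{2688}{5} \approx 537.6$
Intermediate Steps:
$o{\left(x,Y \right)} = 1 - \frac{x}{3}$ ($o{\left(x,Y \right)} = 1 + x \left(- \frac{1}{3}\right) = 1 - \frac{x}{3}$)
$k{\left(g,a \right)} = - \frac{8}{5} + \frac{g^{3}}{5}$ ($k{\left(g,a \right)} = - \frac{8}{5} + \frac{g g g}{5} = - \frac{8}{5} + \frac{g^{2} g}{5} = - \frac{8}{5} + \frac{g^{3}}{5}$)
$k{\left(-10,8 \right)} o{\left(11,9 \right)} = \left(- \frac{8}{5} + \frac{\left(-10\right)^{3}}{5}\right) \left(1 - \frac{11}{3}\right) = \left(- \frac{8}{5} + \frac{1}{5} \left(-1000\right)\right) \left(1 - \frac{11}{3}\right) = \left(- \frac{8}{5} - 200\right) \left(- \frac{8}{3}\right) = \left(- \frac{1008}{5}\right) \left(- \frac{8}{3}\right) = \frac{2688}{5}$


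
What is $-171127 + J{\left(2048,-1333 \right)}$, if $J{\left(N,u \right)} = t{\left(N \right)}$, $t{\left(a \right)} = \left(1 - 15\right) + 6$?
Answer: $-171135$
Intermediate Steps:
$t{\left(a \right)} = -8$ ($t{\left(a \right)} = -14 + 6 = -8$)
$J{\left(N,u \right)} = -8$
$-171127 + J{\left(2048,-1333 \right)} = -171127 - 8 = -171135$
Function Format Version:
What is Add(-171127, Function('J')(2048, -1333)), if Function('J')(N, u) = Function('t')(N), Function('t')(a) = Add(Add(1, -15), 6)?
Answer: -171135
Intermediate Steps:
Function('t')(a) = -8 (Function('t')(a) = Add(-14, 6) = -8)
Function('J')(N, u) = -8
Add(-171127, Function('J')(2048, -1333)) = Add(-171127, -8) = -171135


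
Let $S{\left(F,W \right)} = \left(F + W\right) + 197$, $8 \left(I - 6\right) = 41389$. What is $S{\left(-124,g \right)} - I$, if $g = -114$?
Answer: $- \frac{41765}{8} \approx -5220.6$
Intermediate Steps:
$I = \frac{41437}{8}$ ($I = 6 + \frac{1}{8} \cdot 41389 = 6 + \frac{41389}{8} = \frac{41437}{8} \approx 5179.6$)
$S{\left(F,W \right)} = 197 + F + W$
$S{\left(-124,g \right)} - I = \left(197 - 124 - 114\right) - \frac{41437}{8} = -41 - \frac{41437}{8} = - \frac{41765}{8}$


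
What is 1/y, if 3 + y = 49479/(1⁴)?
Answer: 1/49476 ≈ 2.0212e-5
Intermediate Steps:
y = 49476 (y = -3 + 49479/(1⁴) = -3 + 49479/1 = -3 + 49479*1 = -3 + 49479 = 49476)
1/y = 1/49476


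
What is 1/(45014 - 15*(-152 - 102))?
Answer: 1/48824 ≈ 2.0482e-5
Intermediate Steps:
1/(45014 - 15*(-152 - 102)) = 1/(45014 - 15*(-254)) = 1/(45014 + 3810) = 1/48824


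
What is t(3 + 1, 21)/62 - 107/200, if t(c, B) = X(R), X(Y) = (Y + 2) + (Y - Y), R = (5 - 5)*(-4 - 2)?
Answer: -3117/6200 ≈ -0.50274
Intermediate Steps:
R = 0 (R = 0*(-6) = 0)
X(Y) = 2 + Y (X(Y) = (2 + Y) + 0 = 2 + Y)
t(c, B) = 2 (t(c, B) = 2 + 0 = 2)
t(3 + 1, 21)/62 - 107/200 = 2/62 - 107/200 = 2*(1/62) - 107*1/200 = 1/31 - 107/200 = -3117/6200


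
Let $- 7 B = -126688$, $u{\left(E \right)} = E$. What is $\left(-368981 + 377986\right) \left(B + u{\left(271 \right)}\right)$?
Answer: $\frac{1157907925}{7} \approx 1.6542 \cdot 10^{8}$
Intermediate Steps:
$B = \frac{126688}{7}$ ($B = \left(- \frac{1}{7}\right) \left(-126688\right) = \frac{126688}{7} \approx 18098.0$)
$\left(-368981 + 377986\right) \left(B + u{\left(271 \right)}\right) = \left(-368981 + 377986\right) \left(\frac{126688}{7} + 271\right) = 9005 \cdot \frac{128585}{7} = \frac{1157907925}{7}$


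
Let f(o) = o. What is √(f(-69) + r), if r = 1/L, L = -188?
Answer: I*√609731/94 ≈ 8.3069*I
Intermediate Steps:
r = -1/188 (r = 1/(-188) = -1/188 ≈ -0.0053191)
√(f(-69) + r) = √(-69 - 1/188) = √(-12973/188) = I*√609731/94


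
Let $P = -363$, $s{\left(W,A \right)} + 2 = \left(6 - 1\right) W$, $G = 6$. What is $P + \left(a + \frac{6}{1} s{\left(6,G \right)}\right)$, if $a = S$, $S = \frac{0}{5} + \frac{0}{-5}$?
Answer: $-195$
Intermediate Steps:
$s{\left(W,A \right)} = -2 + 5 W$ ($s{\left(W,A \right)} = -2 + \left(6 - 1\right) W = -2 + 5 W$)
$S = 0$ ($S = 0 \cdot \frac{1}{5} + 0 \left(- \frac{1}{5}\right) = 0 + 0 = 0$)
$a = 0$
$P + \left(a + \frac{6}{1} s{\left(6,G \right)}\right) = -363 + \left(0 + \frac{6}{1} \left(-2 + 5 \cdot 6\right)\right) = -363 + \left(0 + 6 \cdot 1 \left(-2 + 30\right)\right) = -363 + \left(0 + 6 \cdot 28\right) = -363 + \left(0 + 168\right) = -363 + 168 = -195$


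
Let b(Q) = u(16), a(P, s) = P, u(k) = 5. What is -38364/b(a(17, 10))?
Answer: -38364/5 ≈ -7672.8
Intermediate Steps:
b(Q) = 5
-38364/b(a(17, 10)) = -38364/5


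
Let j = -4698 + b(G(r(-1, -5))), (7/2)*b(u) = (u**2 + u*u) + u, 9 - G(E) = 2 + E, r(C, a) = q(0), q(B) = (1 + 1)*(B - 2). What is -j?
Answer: 32380/7 ≈ 4625.7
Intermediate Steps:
q(B) = -4 + 2*B (q(B) = 2*(-2 + B) = -4 + 2*B)
r(C, a) = -4 (r(C, a) = -4 + 2*0 = -4 + 0 = -4)
G(E) = 7 - E (G(E) = 9 - (2 + E) = 9 + (-2 - E) = 7 - E)
b(u) = 2*u/7 + 4*u**2/7 (b(u) = 2*((u**2 + u*u) + u)/7 = 2*((u**2 + u**2) + u)/7 = 2*(2*u**2 + u)/7 = 2*(u + 2*u**2)/7 = 2*u/7 + 4*u**2/7)
j = -32380/7 (j = -4698 + 2*(7 - 1*(-4))*(1 + 2*(7 - 1*(-4)))/7 = -4698 + 2*(7 + 4)*(1 + 2*(7 + 4))/7 = -4698 + (2/7)*11*(1 + 2*11) = -4698 + (2/7)*11*(1 + 22) = -4698 + (2/7)*11*23 = -4698 + 506/7 = -32380/7 ≈ -4625.7)
-j = -1*(-32380/7) = 32380/7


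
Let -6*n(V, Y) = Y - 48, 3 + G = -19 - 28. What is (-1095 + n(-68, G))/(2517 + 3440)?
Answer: -3236/17871 ≈ -0.18108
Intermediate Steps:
G = -50 (G = -3 + (-19 - 28) = -3 - 47 = -50)
n(V, Y) = 8 - Y/6 (n(V, Y) = -(Y - 48)/6 = -(-48 + Y)/6 = 8 - Y/6)
(-1095 + n(-68, G))/(2517 + 3440) = (-1095 + (8 - 1/6*(-50)))/(2517 + 3440) = (-1095 + (8 + 25/3))/5957 = (-1095 + 49/3)*(1/5957) = -3236/3*1/5957 = -3236/17871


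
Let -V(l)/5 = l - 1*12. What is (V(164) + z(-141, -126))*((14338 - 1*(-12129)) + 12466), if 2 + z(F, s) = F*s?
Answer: 662016732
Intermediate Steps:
V(l) = 60 - 5*l (V(l) = -5*(l - 1*12) = -5*(l - 12) = -5*(-12 + l) = 60 - 5*l)
z(F, s) = -2 + F*s
(V(164) + z(-141, -126))*((14338 - 1*(-12129)) + 12466) = ((60 - 5*164) + (-2 - 141*(-126)))*((14338 - 1*(-12129)) + 12466) = ((60 - 820) + (-2 + 17766))*((14338 + 12129) + 12466) = (-760 + 17764)*(26467 + 12466) = 17004*38933 = 662016732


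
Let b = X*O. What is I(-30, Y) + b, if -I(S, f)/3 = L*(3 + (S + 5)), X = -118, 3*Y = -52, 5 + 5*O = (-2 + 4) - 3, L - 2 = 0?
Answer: 1368/5 ≈ 273.60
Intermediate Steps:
L = 2 (L = 2 + 0 = 2)
O = -6/5 (O = -1 + ((-2 + 4) - 3)/5 = -1 + (2 - 3)/5 = -1 + (⅕)*(-1) = -1 - ⅕ = -6/5 ≈ -1.2000)
Y = -52/3 (Y = (⅓)*(-52) = -52/3 ≈ -17.333)
b = 708/5 (b = -118*(-6/5) = 708/5 ≈ 141.60)
I(S, f) = -48 - 6*S (I(S, f) = -6*(3 + (S + 5)) = -6*(3 + (5 + S)) = -6*(8 + S) = -3*(16 + 2*S) = -48 - 6*S)
I(-30, Y) + b = (-48 - 6*(-30)) + 708/5 = (-48 + 180) + 708/5 = 132 + 708/5 = 1368/5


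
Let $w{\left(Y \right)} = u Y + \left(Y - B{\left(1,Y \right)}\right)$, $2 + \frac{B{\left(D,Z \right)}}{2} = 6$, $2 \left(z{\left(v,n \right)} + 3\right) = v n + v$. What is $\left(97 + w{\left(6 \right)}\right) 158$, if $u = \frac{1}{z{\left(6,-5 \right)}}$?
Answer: $\frac{74734}{5} \approx 14947.0$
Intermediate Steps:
$z{\left(v,n \right)} = -3 + \frac{v}{2} + \frac{n v}{2}$ ($z{\left(v,n \right)} = -3 + \frac{v n + v}{2} = -3 + \frac{n v + v}{2} = -3 + \frac{v + n v}{2} = -3 + \left(\frac{v}{2} + \frac{n v}{2}\right) = -3 + \frac{v}{2} + \frac{n v}{2}$)
$B{\left(D,Z \right)} = 8$ ($B{\left(D,Z \right)} = -4 + 2 \cdot 6 = -4 + 12 = 8$)
$u = - \frac{1}{15}$ ($u = \frac{1}{-3 + \frac{1}{2} \cdot 6 + \frac{1}{2} \left(-5\right) 6} = \frac{1}{-3 + 3 - 15} = \frac{1}{-15} = - \frac{1}{15} \approx -0.066667$)
$w{\left(Y \right)} = -8 + \frac{14 Y}{15}$ ($w{\left(Y \right)} = - \frac{Y}{15} + \left(Y - 8\right) = - \frac{Y}{15} + \left(-8 + Y\right) = -8 + \frac{14 Y}{15}$)
$\left(97 + w{\left(6 \right)}\right) 158 = \left(97 + \left(-8 + \frac{14}{15} \cdot 6\right)\right) 158 = \left(97 + \left(-8 + \frac{28}{5}\right)\right) 158 = \left(97 - \frac{12}{5}\right) 158 = \frac{473}{5} \cdot 158 = \frac{74734}{5}$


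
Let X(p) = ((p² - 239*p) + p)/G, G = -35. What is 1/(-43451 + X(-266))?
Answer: -5/236407 ≈ -2.1150e-5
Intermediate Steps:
X(p) = -p²/35 + 34*p/5 (X(p) = ((p² - 239*p) + p)/(-35) = (p² - 238*p)*(-1/35) = -p²/35 + 34*p/5)
1/(-43451 + X(-266)) = 1/(-43451 + (1/35)*(-266)*(238 - 1*(-266))) = 1/(-43451 + (1/35)*(-266)*(238 + 266)) = 1/(-43451 + (1/35)*(-266)*504) = 1/(-43451 - 19152/5) = 1/(-236407/5) = -5/236407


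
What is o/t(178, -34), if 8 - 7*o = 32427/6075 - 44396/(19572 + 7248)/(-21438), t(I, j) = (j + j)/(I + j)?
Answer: -3826614886/4751464725 ≈ -0.80536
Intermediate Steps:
t(I, j) = 2*j/(I + j) (t(I, j) = (2*j)/(I + j) = 2*j/(I + j))
o = 1913307443/5030962650 (o = 8/7 - (32427/6075 - 44396/(19572 + 7248)/(-21438))/7 = 8/7 - (32427*(1/6075) - 44396/26820*(-1/21438))/7 = 8/7 - (1201/225 - 44396*1/26820*(-1/21438))/7 = 8/7 - (1201/225 - 11099/6705*(-1/21438))/7 = 8/7 - (1201/225 + 11099/143741790)/7 = 8/7 - ⅐*3836364157/718708950 = 8/7 - 3836364157/5030962650 = 1913307443/5030962650 ≈ 0.38031)
o/t(178, -34) = 1913307443/(5030962650*((2*(-34)/(178 - 34)))) = 1913307443/(5030962650*((2*(-34)/144))) = 1913307443/(5030962650*((2*(-34)*(1/144)))) = 1913307443/(5030962650*(-17/36)) = (1913307443/5030962650)*(-36/17) = -3826614886/4751464725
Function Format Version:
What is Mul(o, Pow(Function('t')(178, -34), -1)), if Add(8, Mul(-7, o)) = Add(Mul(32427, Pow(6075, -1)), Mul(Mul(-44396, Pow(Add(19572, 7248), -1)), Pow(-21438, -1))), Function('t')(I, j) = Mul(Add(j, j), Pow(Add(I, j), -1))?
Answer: Rational(-3826614886, 4751464725) ≈ -0.80536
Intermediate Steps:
Function('t')(I, j) = Mul(2, j, Pow(Add(I, j), -1)) (Function('t')(I, j) = Mul(Mul(2, j), Pow(Add(I, j), -1)) = Mul(2, j, Pow(Add(I, j), -1)))
o = Rational(1913307443, 5030962650) (o = Add(Rational(8, 7), Mul(Rational(-1, 7), Add(Mul(32427, Pow(6075, -1)), Mul(Mul(-44396, Pow(Add(19572, 7248), -1)), Pow(-21438, -1))))) = Add(Rational(8, 7), Mul(Rational(-1, 7), Add(Mul(32427, Rational(1, 6075)), Mul(Mul(-44396, Pow(26820, -1)), Rational(-1, 21438))))) = Add(Rational(8, 7), Mul(Rational(-1, 7), Add(Rational(1201, 225), Mul(Mul(-44396, Rational(1, 26820)), Rational(-1, 21438))))) = Add(Rational(8, 7), Mul(Rational(-1, 7), Add(Rational(1201, 225), Mul(Rational(-11099, 6705), Rational(-1, 21438))))) = Add(Rational(8, 7), Mul(Rational(-1, 7), Add(Rational(1201, 225), Rational(11099, 143741790)))) = Add(Rational(8, 7), Mul(Rational(-1, 7), Rational(3836364157, 718708950))) = Add(Rational(8, 7), Rational(-3836364157, 5030962650)) = Rational(1913307443, 5030962650) ≈ 0.38031)
Mul(o, Pow(Function('t')(178, -34), -1)) = Mul(Rational(1913307443, 5030962650), Pow(Mul(2, -34, Pow(Add(178, -34), -1)), -1)) = Mul(Rational(1913307443, 5030962650), Pow(Mul(2, -34, Pow(144, -1)), -1)) = Mul(Rational(1913307443, 5030962650), Pow(Mul(2, -34, Rational(1, 144)), -1)) = Mul(Rational(1913307443, 5030962650), Pow(Rational(-17, 36), -1)) = Mul(Rational(1913307443, 5030962650), Rational(-36, 17)) = Rational(-3826614886, 4751464725)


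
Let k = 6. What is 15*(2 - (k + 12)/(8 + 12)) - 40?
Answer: -47/2 ≈ -23.500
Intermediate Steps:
15*(2 - (k + 12)/(8 + 12)) - 40 = 15*(2 - (6 + 12)/(8 + 12)) - 40 = 15*(2 - 18/20) - 40 = 15*(2 - 1*9/10) - 40 = 15*(2 - 9/10) - 40 = 15*(11/10) - 40 = 33/2 - 40 = -47/2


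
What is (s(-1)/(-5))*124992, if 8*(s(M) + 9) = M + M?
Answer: 1156176/5 ≈ 2.3124e+5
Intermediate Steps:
s(M) = -9 + M/4 (s(M) = -9 + (M + M)/8 = -9 + (2*M)/8 = -9 + M/4)
(s(-1)/(-5))*124992 = ((-9 + (¼)*(-1))/(-5))*124992 = ((-9 - ¼)*(-⅕))*124992 = -37/4*(-⅕)*124992 = (37/20)*124992 = 1156176/5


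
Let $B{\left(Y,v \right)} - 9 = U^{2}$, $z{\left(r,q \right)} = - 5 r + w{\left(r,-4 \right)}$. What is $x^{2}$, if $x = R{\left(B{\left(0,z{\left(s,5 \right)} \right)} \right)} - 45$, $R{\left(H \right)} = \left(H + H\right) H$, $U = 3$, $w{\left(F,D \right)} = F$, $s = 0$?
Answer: $363609$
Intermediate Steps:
$z{\left(r,q \right)} = - 4 r$ ($z{\left(r,q \right)} = - 5 r + r = - 4 r$)
$B{\left(Y,v \right)} = 18$ ($B{\left(Y,v \right)} = 9 + 3^{2} = 9 + 9 = 18$)
$R{\left(H \right)} = 2 H^{2}$ ($R{\left(H \right)} = 2 H H = 2 H^{2}$)
$x = 603$ ($x = 2 \cdot 18^{2} - 45 = 2 \cdot 324 - 45 = 648 - 45 = 603$)
$x^{2} = 603^{2} = 363609$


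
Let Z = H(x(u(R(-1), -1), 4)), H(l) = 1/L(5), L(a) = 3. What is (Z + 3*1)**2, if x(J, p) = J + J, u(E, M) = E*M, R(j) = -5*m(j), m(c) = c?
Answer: 100/9 ≈ 11.111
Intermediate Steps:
R(j) = -5*j
x(J, p) = 2*J
H(l) = 1/3
Z = 1/3 ≈ 0.33333
(Z + 3*1)**2 = (1/3 + 3*1)**2 = (1/3 + 3)**2 = (10/3)**2 = 100/9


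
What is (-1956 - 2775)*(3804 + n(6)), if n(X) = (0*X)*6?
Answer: -17996724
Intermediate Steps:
n(X) = 0 (n(X) = 0*6 = 0)
(-1956 - 2775)*(3804 + n(6)) = (-1956 - 2775)*(3804 + 0) = -4731*3804 = -17996724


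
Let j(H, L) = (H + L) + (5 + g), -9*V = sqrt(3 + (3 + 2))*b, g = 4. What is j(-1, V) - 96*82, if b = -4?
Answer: -7864 + 8*sqrt(2)/9 ≈ -7862.7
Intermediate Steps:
V = 8*sqrt(2)/9 (V = -sqrt(3 + (3 + 2))*(-4)/9 = -sqrt(3 + 5)*(-4)/9 = -sqrt(8)*(-4)/9 = -2*sqrt(2)*(-4)/9 = -(-8)*sqrt(2)/9 = 8*sqrt(2)/9 ≈ 1.2571)
j(H, L) = 9 + H + L (j(H, L) = (H + L) + (5 + 4) = (H + L) + 9 = 9 + H + L)
j(-1, V) - 96*82 = (9 - 1 + 8*sqrt(2)/9) - 96*82 = (8 + 8*sqrt(2)/9) - 7872 = -7864 + 8*sqrt(2)/9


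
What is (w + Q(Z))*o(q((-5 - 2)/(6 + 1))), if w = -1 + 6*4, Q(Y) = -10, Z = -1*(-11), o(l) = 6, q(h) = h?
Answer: 78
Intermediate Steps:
Z = 11
w = 23 (w = -1 + 24 = 23)
(w + Q(Z))*o(q((-5 - 2)/(6 + 1))) = (23 - 10)*6 = 13*6 = 78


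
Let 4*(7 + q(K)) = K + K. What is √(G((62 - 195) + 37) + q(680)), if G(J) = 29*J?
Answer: I*√2451 ≈ 49.508*I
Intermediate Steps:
q(K) = -7 + K/2 (q(K) = -7 + (K + K)/4 = -7 + (2*K)/4 = -7 + K/2)
√(G((62 - 195) + 37) + q(680)) = √(29*((62 - 195) + 37) + (-7 + (½)*680)) = √(29*(-133 + 37) + (-7 + 340)) = √(29*(-96) + 333) = √(-2784 + 333) = √(-2451) = I*√2451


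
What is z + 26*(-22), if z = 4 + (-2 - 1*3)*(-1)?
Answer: -563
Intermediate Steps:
z = 9 (z = 4 + (-2 - 3)*(-1) = 4 - 5*(-1) = 4 + 5 = 9)
z + 26*(-22) = 9 + 26*(-22) = 9 - 572 = -563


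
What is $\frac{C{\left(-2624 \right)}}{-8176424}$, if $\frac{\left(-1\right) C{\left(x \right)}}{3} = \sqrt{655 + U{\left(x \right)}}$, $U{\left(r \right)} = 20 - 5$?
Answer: $\frac{3 \sqrt{670}}{8176424} \approx 9.4972 \cdot 10^{-6}$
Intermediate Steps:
$U{\left(r \right)} = 15$ ($U{\left(r \right)} = 20 - 5 = 15$)
$C{\left(x \right)} = - 3 \sqrt{670}$ ($C{\left(x \right)} = - 3 \sqrt{655 + 15} = - 3 \sqrt{670}$)
$\frac{C{\left(-2624 \right)}}{-8176424} = \frac{\left(-3\right) \sqrt{670}}{-8176424} = - 3 \sqrt{670} \left(- \frac{1}{8176424}\right) = \frac{3 \sqrt{670}}{8176424}$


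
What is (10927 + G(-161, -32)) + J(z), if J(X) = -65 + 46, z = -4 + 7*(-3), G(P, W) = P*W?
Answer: 16060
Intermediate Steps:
z = -25 (z = -4 - 21 = -25)
J(X) = -19
(10927 + G(-161, -32)) + J(z) = (10927 - 161*(-32)) - 19 = (10927 + 5152) - 19 = 16079 - 19 = 16060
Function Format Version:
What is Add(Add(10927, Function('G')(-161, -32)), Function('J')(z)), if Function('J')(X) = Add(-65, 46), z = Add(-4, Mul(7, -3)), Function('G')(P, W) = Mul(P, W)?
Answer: 16060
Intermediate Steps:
z = -25 (z = Add(-4, -21) = -25)
Function('J')(X) = -19
Add(Add(10927, Function('G')(-161, -32)), Function('J')(z)) = Add(Add(10927, Mul(-161, -32)), -19) = Add(Add(10927, 5152), -19) = Add(16079, -19) = 16060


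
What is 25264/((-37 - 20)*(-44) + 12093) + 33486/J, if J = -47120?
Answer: 11314687/11096760 ≈ 1.0196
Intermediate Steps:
25264/((-37 - 20)*(-44) + 12093) + 33486/J = 25264/((-37 - 20)*(-44) + 12093) + 33486/(-47120) = 25264/(-57*(-44) + 12093) + 33486*(-1/47120) = 25264/(2508 + 12093) - 16743/23560 = 25264/14601 - 16743/23560 = 11314687/11096760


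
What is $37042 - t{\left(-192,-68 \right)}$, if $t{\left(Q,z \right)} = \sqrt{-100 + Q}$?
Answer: $37042 - 2 i \sqrt{73} \approx 37042.0 - 17.088 i$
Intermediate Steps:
$37042 - t{\left(-192,-68 \right)} = 37042 - \sqrt{-100 - 192} = 37042 - \sqrt{-292} = 37042 - 2 i \sqrt{73}$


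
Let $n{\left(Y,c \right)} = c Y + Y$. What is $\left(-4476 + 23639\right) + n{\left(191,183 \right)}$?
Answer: $54307$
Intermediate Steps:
$n{\left(Y,c \right)} = Y + Y c$ ($n{\left(Y,c \right)} = Y c + Y = Y + Y c$)
$\left(-4476 + 23639\right) + n{\left(191,183 \right)} = \left(-4476 + 23639\right) + 191 \left(1 + 183\right) = 19163 + 191 \cdot 184 = 19163 + 35144 = 54307$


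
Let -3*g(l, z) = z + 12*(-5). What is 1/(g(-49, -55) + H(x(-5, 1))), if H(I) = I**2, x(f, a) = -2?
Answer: 3/127 ≈ 0.023622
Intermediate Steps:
g(l, z) = 20 - z/3 (g(l, z) = -(z + 12*(-5))/3 = -(z - 60)/3 = -(-60 + z)/3 = 20 - z/3)
1/(g(-49, -55) + H(x(-5, 1))) = 1/((20 - 1/3*(-55)) + (-2)**2) = 1/((20 + 55/3) + 4) = 1/(115/3 + 4) = 1/(127/3) = 3/127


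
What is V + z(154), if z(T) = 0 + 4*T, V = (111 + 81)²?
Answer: 37480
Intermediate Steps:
V = 36864 (V = 192² = 36864)
z(T) = 4*T
V + z(154) = 36864 + 4*154 = 36864 + 616 = 37480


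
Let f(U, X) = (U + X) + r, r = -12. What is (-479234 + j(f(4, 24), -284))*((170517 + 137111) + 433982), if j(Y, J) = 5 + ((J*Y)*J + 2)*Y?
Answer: 14957338529790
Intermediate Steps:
f(U, X) = -12 + U + X (f(U, X) = (U + X) - 12 = -12 + U + X)
j(Y, J) = 5 + Y*(2 + Y*J²) (j(Y, J) = 5 + (Y*J² + 2)*Y = 5 + (2 + Y*J²)*Y = 5 + Y*(2 + Y*J²))
(-479234 + j(f(4, 24), -284))*((170517 + 137111) + 433982) = (-479234 + (5 + 2*(-12 + 4 + 24) + (-284)²*(-12 + 4 + 24)²))*((170517 + 137111) + 433982) = (-479234 + (5 + 2*16 + 80656*16²))*(307628 + 433982) = (-479234 + (5 + 32 + 80656*256))*741610 = (-479234 + (5 + 32 + 20647936))*741610 = (-479234 + 20647973)*741610 = 20168739*741610 = 14957338529790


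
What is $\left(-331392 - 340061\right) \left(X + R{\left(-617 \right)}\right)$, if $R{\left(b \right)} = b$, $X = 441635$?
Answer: $-296122859154$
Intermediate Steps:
$\left(-331392 - 340061\right) \left(X + R{\left(-617 \right)}\right) = \left(-331392 - 340061\right) \left(441635 - 617\right) = \left(-671453\right) 441018 = -296122859154$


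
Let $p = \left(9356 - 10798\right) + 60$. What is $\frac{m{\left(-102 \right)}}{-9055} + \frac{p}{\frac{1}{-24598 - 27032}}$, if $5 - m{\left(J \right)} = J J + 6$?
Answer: $\frac{129219669341}{1811} \approx 7.1353 \cdot 10^{7}$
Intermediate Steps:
$m{\left(J \right)} = -1 - J^{2}$ ($m{\left(J \right)} = 5 - \left(J J + 6\right) = 5 - \left(J^{2} + 6\right) = 5 - \left(6 + J^{2}\right) = -1 - J^{2}$)
$p = -1382$ ($p = -1442 + 60 = -1382$)
$\frac{m{\left(-102 \right)}}{-9055} + \frac{p}{\frac{1}{-24598 - 27032}} = \frac{-1 - \left(-102\right)^{2}}{-9055} - \frac{1382}{\frac{1}{-24598 - 27032}} = \left(-1 - 10404\right) \left(- \frac{1}{9055}\right) - \frac{1382}{\frac{1}{-51630}} = \left(-1 - 10404\right) \left(- \frac{1}{9055}\right) - \frac{1382}{- \frac{1}{51630}} = \left(-10405\right) \left(- \frac{1}{9055}\right) - -71352660 = \frac{2081}{1811} + 71352660 = \frac{129219669341}{1811}$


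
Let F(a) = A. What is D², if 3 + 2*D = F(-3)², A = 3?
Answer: 9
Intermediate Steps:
F(a) = 3
D = 3 (D = -3/2 + (½)*3² = -3/2 + (½)*9 = -3/2 + 9/2 = 3)
D² = 3² = 9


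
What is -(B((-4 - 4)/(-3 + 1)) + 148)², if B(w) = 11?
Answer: -25281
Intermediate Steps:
-(B((-4 - 4)/(-3 + 1)) + 148)² = -(11 + 148)² = -1*159² = -1*25281 = -25281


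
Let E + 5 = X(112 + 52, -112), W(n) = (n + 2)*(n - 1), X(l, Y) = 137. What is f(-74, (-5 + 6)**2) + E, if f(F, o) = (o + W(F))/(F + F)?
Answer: 14135/148 ≈ 95.507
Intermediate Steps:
W(n) = (-1 + n)*(2 + n) (W(n) = (2 + n)*(-1 + n) = (-1 + n)*(2 + n))
E = 132 (E = -5 + 137 = 132)
f(F, o) = (-2 + F + o + F**2)/(2*F) (f(F, o) = (o + (-2 + F + F**2))/(F + F) = (-2 + F + o + F**2)/((2*F)) = (-2 + F + o + F**2)*(1/(2*F)) = (-2 + F + o + F**2)/(2*F))
f(-74, (-5 + 6)**2) + E = (1/2)*(-2 - 74 + (-5 + 6)**2 + (-74)**2)/(-74) + 132 = (1/2)*(-1/74)*(-2 - 74 + 1**2 + 5476) + 132 = (1/2)*(-1/74)*(-2 - 74 + 1 + 5476) + 132 = (1/2)*(-1/74)*5401 + 132 = -5401/148 + 132 = 14135/148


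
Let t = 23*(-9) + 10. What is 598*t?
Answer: -117806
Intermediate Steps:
t = -197 (t = -207 + 10 = -197)
598*t = 598*(-197) = -117806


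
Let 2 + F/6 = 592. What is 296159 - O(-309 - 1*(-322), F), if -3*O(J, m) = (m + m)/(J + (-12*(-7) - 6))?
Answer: 26952829/91 ≈ 2.9619e+5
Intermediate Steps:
F = 3540 (F = -12 + 6*592 = -12 + 3552 = 3540)
O(J, m) = -2*m/(3*(78 + J)) (O(J, m) = -(m + m)/(3*(J + (-12*(-7) - 6))) = -2*m/(3*(J + (84 - 6))) = -2*m/(3*(J + 78)) = -2*m/(3*(78 + J)))
296159 - O(-309 - 1*(-322), F) = 296159 - (-2)*3540/(234 + 3*(-309 - 1*(-322))) = 296159 - (-2)*3540/(234 + 3*(-309 + 322)) = 296159 - (-2)*3540/(234 + 3*13) = 296159 - (-2)*3540/(234 + 39) = 296159 - (-2)*3540/273 = 296159 - 1*(-2360/91) = 296159 + 2360/91 = 26952829/91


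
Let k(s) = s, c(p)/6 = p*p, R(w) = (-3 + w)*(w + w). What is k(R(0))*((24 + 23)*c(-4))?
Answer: 0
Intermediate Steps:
R(w) = 2*w*(-3 + w) (R(w) = (-3 + w)*(2*w) = 2*w*(-3 + w))
c(p) = 6*p² (c(p) = 6*(p*p) = 6*p²)
k(R(0))*((24 + 23)*c(-4)) = (2*0*(-3 + 0))*((24 + 23)*(6*(-4)²)) = (2*0*(-3))*(47*(6*16)) = 0*(47*96) = 0*4512 = 0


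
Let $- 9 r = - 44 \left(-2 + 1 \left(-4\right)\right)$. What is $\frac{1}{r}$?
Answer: $- \frac{3}{88} \approx -0.034091$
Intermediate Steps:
$r = - \frac{88}{3}$ ($r = - \frac{\left(-44\right) \left(-2 + 1 \left(-4\right)\right)}{9} = - \frac{\left(-44\right) \left(-2 - 4\right)}{9} = - \frac{\left(-44\right) \left(-6\right)}{9} = \left(- \frac{1}{9}\right) 264 = - \frac{88}{3} \approx -29.333$)
$\frac{1}{r} = \frac{1}{- \frac{88}{3}} = - \frac{3}{88}$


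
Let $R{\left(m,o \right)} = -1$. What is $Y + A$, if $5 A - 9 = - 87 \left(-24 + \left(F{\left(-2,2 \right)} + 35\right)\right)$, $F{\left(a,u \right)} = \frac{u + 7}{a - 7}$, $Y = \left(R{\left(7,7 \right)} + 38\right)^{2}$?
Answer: $\frac{5984}{5} \approx 1196.8$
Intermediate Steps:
$Y = 1369$ ($Y = \left(-1 + 38\right)^{2} = 37^{2} = 1369$)
$F{\left(a,u \right)} = \frac{7 + u}{-7 + a}$
$A = - \frac{861}{5}$ ($A = \frac{9}{5} + \frac{\left(-87\right) \left(-24 + \left(\frac{7 + 2}{-7 - 2} + 35\right)\right)}{5} = \frac{9}{5} + \frac{\left(-87\right) \left(-24 + \left(\frac{1}{-9} \cdot 9 + 35\right)\right)}{5} = \frac{9}{5} + \frac{\left(-87\right) \left(-24 + \left(\left(- \frac{1}{9}\right) 9 + 35\right)\right)}{5} = \frac{9}{5} + \frac{\left(-87\right) \left(-24 + \left(-1 + 35\right)\right)}{5} = \frac{9}{5} + \frac{\left(-87\right) \left(-24 + 34\right)}{5} = \frac{9}{5} + \frac{\left(-87\right) 10}{5} = \frac{9}{5} + \frac{1}{5} \left(-870\right) = \frac{9}{5} - 174 = - \frac{861}{5} \approx -172.2$)
$Y + A = 1369 - \frac{861}{5} = \frac{5984}{5}$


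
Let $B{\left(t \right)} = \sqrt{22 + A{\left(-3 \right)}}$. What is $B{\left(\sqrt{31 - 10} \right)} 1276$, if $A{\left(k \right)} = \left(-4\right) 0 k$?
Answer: $1276 \sqrt{22} \approx 5985.0$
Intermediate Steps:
$A{\left(k \right)} = 0$ ($A{\left(k \right)} = 0 k = 0$)
$B{\left(t \right)} = \sqrt{22}$ ($B{\left(t \right)} = \sqrt{22 + 0} = \sqrt{22}$)
$B{\left(\sqrt{31 - 10} \right)} 1276 = \sqrt{22} \cdot 1276 = 1276 \sqrt{22}$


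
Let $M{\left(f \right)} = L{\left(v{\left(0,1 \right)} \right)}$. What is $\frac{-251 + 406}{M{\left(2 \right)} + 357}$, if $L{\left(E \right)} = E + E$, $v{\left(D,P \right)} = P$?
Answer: $\frac{155}{359} \approx 0.43176$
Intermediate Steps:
$L{\left(E \right)} = 2 E$
$M{\left(f \right)} = 2$ ($M{\left(f \right)} = 2 \cdot 1 = 2$)
$\frac{-251 + 406}{M{\left(2 \right)} + 357} = \frac{-251 + 406}{2 + 357} = \frac{155}{359}$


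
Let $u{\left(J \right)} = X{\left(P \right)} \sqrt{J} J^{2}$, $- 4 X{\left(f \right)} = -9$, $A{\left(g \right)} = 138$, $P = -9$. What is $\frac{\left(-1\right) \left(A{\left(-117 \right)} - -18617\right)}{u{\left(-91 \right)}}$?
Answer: $\frac{75020 i \sqrt{91}}{6782139} \approx 0.10552 i$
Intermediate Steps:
$X{\left(f \right)} = \frac{9}{4}$ ($X{\left(f \right)} = \left(- \frac{1}{4}\right) \left(-9\right) = \frac{9}{4}$)
$u{\left(J \right)} = \frac{9 J^{\frac{5}{2}}}{4}$ ($u{\left(J \right)} = \frac{9 \sqrt{J}}{4} J^{2} = \frac{9 J^{\frac{5}{2}}}{4}$)
$\frac{\left(-1\right) \left(A{\left(-117 \right)} - -18617\right)}{u{\left(-91 \right)}} = \frac{\left(-1\right) \left(138 - -18617\right)}{\frac{9}{4} \left(-91\right)^{\frac{5}{2}}} = \frac{\left(-1\right) \left(138 + 18617\right)}{\frac{9}{4} \cdot 8281 i \sqrt{91}} = \frac{\left(-1\right) 18755}{\frac{74529}{4} i \sqrt{91}} = - 18755 \left(- \frac{4 i \sqrt{91}}{6782139}\right) = \frac{75020 i \sqrt{91}}{6782139}$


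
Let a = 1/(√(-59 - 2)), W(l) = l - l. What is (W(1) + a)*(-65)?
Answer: 65*I*√61/61 ≈ 8.3224*I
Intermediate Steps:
W(l) = 0
a = -I*√61/61 (a = 1/(√(-61)) = 1/(I*√61) = -I*√61/61 ≈ -0.12804*I)
(W(1) + a)*(-65) = (0 - I*√61/61)*(-65) = -I*√61/61*(-65) = 65*I*√61/61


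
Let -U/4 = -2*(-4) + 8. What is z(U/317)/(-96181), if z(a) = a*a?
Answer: -4096/9665132509 ≈ -4.2379e-7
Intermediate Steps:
U = -64 (U = -4*(-2*(-4) + 8) = -4*(8 + 8) = -4*16 = -64)
z(a) = a²
z(U/317)/(-96181) = (-64/317)²/(-96181) = (-64*1/317)²*(-1/96181) = (-64/317)²*(-1/96181) = (4096/100489)*(-1/96181) = -4096/9665132509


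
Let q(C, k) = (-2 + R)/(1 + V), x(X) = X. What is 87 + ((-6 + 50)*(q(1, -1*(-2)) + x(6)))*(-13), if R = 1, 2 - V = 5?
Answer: -3631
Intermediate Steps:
V = -3 (V = 2 - 1*5 = 2 - 5 = -3)
q(C, k) = ½ (q(C, k) = (-2 + 1)/(1 - 3) = -1/(-2) = -1*(-½) = ½)
87 + ((-6 + 50)*(q(1, -1*(-2)) + x(6)))*(-13) = 87 + ((-6 + 50)*(½ + 6))*(-13) = 87 + (44*(13/2))*(-13) = 87 + 286*(-13) = 87 - 3718 = -3631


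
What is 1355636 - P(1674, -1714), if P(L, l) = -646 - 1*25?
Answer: 1356307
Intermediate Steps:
P(L, l) = -671 (P(L, l) = -646 - 25 = -671)
1355636 - P(1674, -1714) = 1355636 - 1*(-671) = 1355636 + 671 = 1356307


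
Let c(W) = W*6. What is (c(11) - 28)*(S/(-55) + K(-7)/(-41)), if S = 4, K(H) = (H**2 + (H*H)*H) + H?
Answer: 622858/2255 ≈ 276.21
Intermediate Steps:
K(H) = H + H**2 + H**3 (K(H) = (H**2 + H**2*H) + H = (H**2 + H**3) + H = H + H**2 + H**3)
c(W) = 6*W
(c(11) - 28)*(S/(-55) + K(-7)/(-41)) = (6*11 - 28)*(4/(-55) - 7*(1 - 7 + (-7)**2)/(-41)) = (66 - 28)*(4*(-1/55) - 7*(1 - 7 + 49)*(-1/41)) = 38*(-4/55 - 7*43*(-1/41)) = 38*(-4/55 - 301*(-1/41)) = 38*(-4/55 + 301/41) = 38*(16391/2255) = 622858/2255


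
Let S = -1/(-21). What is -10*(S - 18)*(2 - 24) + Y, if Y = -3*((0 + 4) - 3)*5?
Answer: -83255/21 ≈ -3964.5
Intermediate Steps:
S = 1/21 (S = -1*(-1/21) = 1/21 ≈ 0.047619)
Y = -15 (Y = -3*(4 - 3)*5 = -3*1*5 = -3*5 = -15)
-10*(S - 18)*(2 - 24) + Y = -10*(1/21 - 18)*(2 - 24) - 15 = -(-3770)*(-22)/21 - 15 = -10*8294/21 - 15 = -82940/21 - 15 = -83255/21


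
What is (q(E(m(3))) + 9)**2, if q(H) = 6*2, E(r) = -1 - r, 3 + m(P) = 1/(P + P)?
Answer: 441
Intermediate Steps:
m(P) = -3 + 1/(2*P) (m(P) = -3 + 1/(P + P) = -3 + 1/(2*P))
q(H) = 12
(q(E(m(3))) + 9)**2 = (12 + 9)**2 = 21**2 = 441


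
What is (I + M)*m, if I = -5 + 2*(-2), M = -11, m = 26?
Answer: -520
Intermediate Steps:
I = -9 (I = -5 - 4 = -9)
(I + M)*m = (-9 - 11)*26 = -20*26 = -520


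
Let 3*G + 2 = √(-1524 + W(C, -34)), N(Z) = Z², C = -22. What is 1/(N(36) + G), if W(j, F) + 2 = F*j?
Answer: 5829/7550887 - 3*I*√778/15101774 ≈ 0.00077196 - 5.5409e-6*I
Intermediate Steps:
W(j, F) = -2 + F*j
G = -⅔ + I*√778/3 (G = -⅔ + √(-1524 + (-2 - 34*(-22)))/3 = -⅔ + √(-1524 + (-2 + 748))/3 = -⅔ + √(-1524 + 746)/3 = -⅔ + √(-778)/3 = -⅔ + (I*√778)/3 = -⅔ + I*√778/3 ≈ -0.66667 + 9.2975*I)
1/(N(36) + G) = 1/(36² + (-⅔ + I*√778/3)) = 1/(1296 + (-⅔ + I*√778/3)) = 1/(3886/3 + I*√778/3)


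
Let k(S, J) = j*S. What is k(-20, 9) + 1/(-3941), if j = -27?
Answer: 2128139/3941 ≈ 540.00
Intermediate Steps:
k(S, J) = -27*S
k(-20, 9) + 1/(-3941) = -27*(-20) + 1/(-3941) = 540 - 1/3941 = 2128139/3941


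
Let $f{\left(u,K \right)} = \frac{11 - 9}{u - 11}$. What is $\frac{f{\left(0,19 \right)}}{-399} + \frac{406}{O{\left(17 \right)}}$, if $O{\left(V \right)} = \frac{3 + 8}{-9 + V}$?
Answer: $\frac{117814}{399} \approx 295.27$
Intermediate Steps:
$f{\left(u,K \right)} = \frac{2}{-11 + u}$
$O{\left(V \right)} = \frac{11}{-9 + V}$
$\frac{f{\left(0,19 \right)}}{-399} + \frac{406}{O{\left(17 \right)}} = \frac{2 \frac{1}{-11 + 0}}{-399} + \frac{406}{11 \frac{1}{-9 + 17}} = \frac{2}{-11} \left(- \frac{1}{399}\right) + \frac{406}{11 \cdot \frac{1}{8}} = 2 \left(- \frac{1}{11}\right) \left(- \frac{1}{399}\right) + \frac{406}{11 \cdot \frac{1}{8}} = \left(- \frac{2}{11}\right) \left(- \frac{1}{399}\right) + \frac{406}{\frac{11}{8}} = \frac{2}{4389} + 406 \cdot \frac{8}{11} = \frac{2}{4389} + \frac{3248}{11} = \frac{117814}{399}$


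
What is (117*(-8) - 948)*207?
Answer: -389988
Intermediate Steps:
(117*(-8) - 948)*207 = (-936 - 948)*207 = -1884*207 = -389988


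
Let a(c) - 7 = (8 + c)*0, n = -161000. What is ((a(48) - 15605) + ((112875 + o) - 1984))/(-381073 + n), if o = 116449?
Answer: -211742/542073 ≈ -0.39062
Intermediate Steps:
a(c) = 7 (a(c) = 7 + (8 + c)*0 = 7 + 0 = 7)
((a(48) - 15605) + ((112875 + o) - 1984))/(-381073 + n) = ((7 - 15605) + ((112875 + 116449) - 1984))/(-381073 - 161000) = (-15598 + (229324 - 1984))/(-542073) = (-15598 + 227340)*(-1/542073) = 211742*(-1/542073) = -211742/542073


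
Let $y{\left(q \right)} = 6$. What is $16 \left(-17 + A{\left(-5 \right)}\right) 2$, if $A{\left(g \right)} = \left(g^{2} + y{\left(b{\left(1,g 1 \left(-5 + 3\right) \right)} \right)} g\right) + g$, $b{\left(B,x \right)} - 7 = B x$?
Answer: $-864$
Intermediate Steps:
$b{\left(B,x \right)} = 7 + B x$
$A{\left(g \right)} = g^{2} + 7 g$ ($A{\left(g \right)} = \left(g^{2} + 6 g\right) + g = g^{2} + 7 g$)
$16 \left(-17 + A{\left(-5 \right)}\right) 2 = 16 \left(-17 - 5 \left(7 - 5\right)\right) 2 = 16 \left(-17 - 10\right) 2 = 16 \left(-27\right) 2 = \left(-432\right) 2 = -864$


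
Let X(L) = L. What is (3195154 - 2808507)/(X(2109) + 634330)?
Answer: 386647/636439 ≈ 0.60752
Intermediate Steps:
(3195154 - 2808507)/(X(2109) + 634330) = (3195154 - 2808507)/(2109 + 634330) = 386647/636439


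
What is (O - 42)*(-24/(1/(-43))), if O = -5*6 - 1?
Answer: -75336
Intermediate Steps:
O = -31 (O = -30 - 1 = -31)
(O - 42)*(-24/(1/(-43))) = (-31 - 42)*(-24/(1/(-43))) = -(-1752)/(-1/43) = -(-1752)*(-43) = -73*1032 = -75336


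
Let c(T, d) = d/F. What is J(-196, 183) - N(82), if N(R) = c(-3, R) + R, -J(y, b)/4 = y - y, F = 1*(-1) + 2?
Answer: -164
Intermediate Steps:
F = 1 (F = -1 + 2 = 1)
c(T, d) = d (c(T, d) = d/1 = d*1 = d)
J(y, b) = 0 (J(y, b) = -4*(y - y) = -4*0 = 0)
N(R) = 2*R (N(R) = R + R = 2*R)
J(-196, 183) - N(82) = 0 - 2*82 = 0 - 1*164 = 0 - 164 = -164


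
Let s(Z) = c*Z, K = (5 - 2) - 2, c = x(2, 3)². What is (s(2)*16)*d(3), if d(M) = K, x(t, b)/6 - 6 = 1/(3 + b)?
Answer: 43808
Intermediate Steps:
x(t, b) = 36 + 6/(3 + b)
c = 1369 (c = (6*(19 + 6*3)/(3 + 3))² = (6*(19 + 18)/6)² = (6*(⅙)*37)² = 37² = 1369)
K = 1 (K = 3 - 2 = 1)
d(M) = 1
s(Z) = 1369*Z
(s(2)*16)*d(3) = ((1369*2)*16)*1 = (2738*16)*1 = 43808*1 = 43808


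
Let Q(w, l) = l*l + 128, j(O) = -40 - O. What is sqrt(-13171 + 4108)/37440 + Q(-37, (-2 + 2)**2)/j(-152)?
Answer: 8/7 + I*sqrt(1007)/12480 ≈ 1.1429 + 0.0025427*I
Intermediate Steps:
Q(w, l) = 128 + l**2 (Q(w, l) = l**2 + 128 = 128 + l**2)
sqrt(-13171 + 4108)/37440 + Q(-37, (-2 + 2)**2)/j(-152) = sqrt(-13171 + 4108)/37440 + (128 + ((-2 + 2)**2)**2)/(-40 - 1*(-152)) = sqrt(-9063)*(1/37440) + (128 + (0**2)**2)/(-40 + 152) = (3*I*sqrt(1007))*(1/37440) + (128 + 0**2)/112 = I*sqrt(1007)/12480 + (128 + 0)*(1/112) = I*sqrt(1007)/12480 + 128*(1/112) = I*sqrt(1007)/12480 + 8/7 = 8/7 + I*sqrt(1007)/12480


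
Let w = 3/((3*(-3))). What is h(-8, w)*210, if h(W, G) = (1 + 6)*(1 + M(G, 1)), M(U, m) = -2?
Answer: -1470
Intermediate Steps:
w = -1/3 (w = 3/(-9) = 3*(-1/9) = -1/3 ≈ -0.33333)
h(W, G) = -7 (h(W, G) = (1 + 6)*(1 - 2) = 7*(-1) = -7)
h(-8, w)*210 = -7*210 = -1470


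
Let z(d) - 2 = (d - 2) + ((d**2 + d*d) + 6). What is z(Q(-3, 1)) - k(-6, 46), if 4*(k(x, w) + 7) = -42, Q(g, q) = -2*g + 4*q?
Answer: 467/2 ≈ 233.50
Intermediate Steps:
k(x, w) = -35/2 (k(x, w) = -7 + (1/4)*(-42) = -7 - 21/2 = -35/2)
z(d) = 6 + d + 2*d**2 (z(d) = 2 + ((d - 2) + ((d**2 + d*d) + 6)) = 2 + ((-2 + d) + ((d**2 + d**2) + 6)) = 2 + ((-2 + d) + (2*d**2 + 6)) = 2 + ((-2 + d) + (6 + 2*d**2)) = 2 + (4 + d + 2*d**2) = 6 + d + 2*d**2)
z(Q(-3, 1)) - k(-6, 46) = (6 + (-2*(-3) + 4*1) + 2*(-2*(-3) + 4*1)**2) - 1*(-35/2) = (6 + (6 + 4) + 2*(6 + 4)**2) + 35/2 = (6 + 10 + 2*10**2) + 35/2 = (6 + 10 + 2*100) + 35/2 = (6 + 10 + 200) + 35/2 = 216 + 35/2 = 467/2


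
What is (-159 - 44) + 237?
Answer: 34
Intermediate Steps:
(-159 - 44) + 237 = -203 + 237 = 34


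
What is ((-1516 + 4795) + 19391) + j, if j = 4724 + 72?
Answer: 27466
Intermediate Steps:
j = 4796
((-1516 + 4795) + 19391) + j = ((-1516 + 4795) + 19391) + 4796 = (3279 + 19391) + 4796 = 22670 + 4796 = 27466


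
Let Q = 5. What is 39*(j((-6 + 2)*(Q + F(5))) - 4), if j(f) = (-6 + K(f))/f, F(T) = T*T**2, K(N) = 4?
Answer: -3117/20 ≈ -155.85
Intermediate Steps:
F(T) = T**3
j(f) = -2/f (j(f) = (-6 + 4)/f = -2/f)
39*(j((-6 + 2)*(Q + F(5))) - 4) = 39*(-2*1/((-6 + 2)*(5 + 5**3)) - 4) = 39*(-2*(-1/(4*(5 + 125))) - 4) = 39*(-2/((-4*130)) - 4) = 39*(-2/(-520) - 4) = 39*(-2*(-1/520) - 4) = 39*(1/260 - 4) = 39*(-1039/260) = -3117/20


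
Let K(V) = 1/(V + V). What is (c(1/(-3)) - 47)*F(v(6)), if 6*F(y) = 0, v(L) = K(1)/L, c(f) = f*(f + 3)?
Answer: 0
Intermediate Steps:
K(V) = 1/(2*V)
c(f) = f*(3 + f)
v(L) = 1/(2*L) (v(L) = ((½)/1)/L = ((½)*1)/L = 1/(2*L))
F(y) = 0 (F(y) = (⅙)*0 = 0)
(c(1/(-3)) - 47)*F(v(6)) = ((1/(-3))*(3 + 1/(-3)) - 47)*0 = ((1*(-⅓))*(3 + 1*(-⅓)) - 47)*0 = (-(3 - ⅓)/3 - 47)*0 = (-⅓*8/3 - 47)*0 = (-8/9 - 47)*0 = -431/9*0 = 0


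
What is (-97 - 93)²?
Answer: 36100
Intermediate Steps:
(-97 - 93)² = (-190)² = 36100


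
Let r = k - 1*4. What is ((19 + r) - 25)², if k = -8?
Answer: 324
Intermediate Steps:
r = -12 (r = -8 - 1*4 = -8 - 4 = -12)
((19 + r) - 25)² = ((19 - 12) - 25)² = (7 - 25)² = (-18)² = 324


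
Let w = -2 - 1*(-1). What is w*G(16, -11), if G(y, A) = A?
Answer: 11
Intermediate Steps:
w = -1 (w = -2 + 1 = -1)
w*G(16, -11) = -1*(-11) = 11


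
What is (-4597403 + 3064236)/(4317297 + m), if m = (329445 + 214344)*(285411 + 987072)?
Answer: -1533167/691966575384 ≈ -2.2157e-6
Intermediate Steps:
m = 691962258087 (m = 543789*1272483 = 691962258087)
(-4597403 + 3064236)/(4317297 + m) = (-4597403 + 3064236)/(4317297 + 691962258087) = -1533167/691966575384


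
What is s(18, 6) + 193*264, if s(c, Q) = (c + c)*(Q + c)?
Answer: 51816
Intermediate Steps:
s(c, Q) = 2*c*(Q + c) (s(c, Q) = (2*c)*(Q + c) = 2*c*(Q + c))
s(18, 6) + 193*264 = 2*18*(6 + 18) + 193*264 = 2*18*24 + 50952 = 864 + 50952 = 51816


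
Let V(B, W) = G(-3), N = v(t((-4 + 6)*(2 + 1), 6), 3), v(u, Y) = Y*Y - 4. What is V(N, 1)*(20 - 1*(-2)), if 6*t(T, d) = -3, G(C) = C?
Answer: -66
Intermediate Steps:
t(T, d) = -½ (t(T, d) = (⅙)*(-3) = -½)
v(u, Y) = -4 + Y² (v(u, Y) = Y² - 4 = -4 + Y²)
N = 5 (N = -4 + 3² = -4 + 9 = 5)
V(B, W) = -3
V(N, 1)*(20 - 1*(-2)) = -3*(20 - 1*(-2)) = -3*(20 + 2) = -3*22 = -66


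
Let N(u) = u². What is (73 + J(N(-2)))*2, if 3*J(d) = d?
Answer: 446/3 ≈ 148.67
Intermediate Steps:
J(d) = d/3
(73 + J(N(-2)))*2 = (73 + (⅓)*(-2)²)*2 = (73 + (⅓)*4)*2 = (73 + 4/3)*2 = (223/3)*2 = 446/3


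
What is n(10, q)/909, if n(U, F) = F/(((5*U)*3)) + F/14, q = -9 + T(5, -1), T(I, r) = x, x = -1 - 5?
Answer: -41/31815 ≈ -0.0012887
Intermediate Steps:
x = -6
T(I, r) = -6
q = -15 (q = -9 - 6 = -15)
n(U, F) = F/14 + F/(15*U) (n(U, F) = F/((15*U)) + F*(1/14) = F*(1/(15*U)) + F/14 = F/(15*U) + F/14 = F/14 + F/(15*U))
n(10, q)/909 = ((1/14)*(-15) + (1/15)*(-15)/10)/909 = (-15/14 + (1/15)*(-15)*(⅒))*(1/909) = (-15/14 - ⅒)*(1/909) = -41/35*1/909 = -41/31815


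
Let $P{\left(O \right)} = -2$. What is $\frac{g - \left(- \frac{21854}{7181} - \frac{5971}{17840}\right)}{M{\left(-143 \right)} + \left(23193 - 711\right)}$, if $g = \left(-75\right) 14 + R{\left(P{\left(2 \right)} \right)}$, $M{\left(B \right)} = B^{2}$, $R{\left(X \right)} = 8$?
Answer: $- \frac{133056866569}{5499849196240} \approx -0.024193$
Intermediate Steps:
$g = -1042$ ($g = \left(-75\right) 14 + 8 = -1050 + 8 = -1042$)
$\frac{g - \left(- \frac{21854}{7181} - \frac{5971}{17840}\right)}{M{\left(-143 \right)} + \left(23193 - 711\right)} = \frac{-1042 - \left(- \frac{21854}{7181} - \frac{5971}{17840}\right)}{\left(-143\right)^{2} + \left(23193 - 711\right)} = \frac{-1042 - - \frac{432753111}{128109040}}{20449 + 22482} = \frac{-1042 + \left(\frac{5971}{17840} + \frac{21854}{7181}\right)}{42931} = \left(-1042 + \frac{432753111}{128109040}\right) \frac{1}{42931} = \left(- \frac{133056866569}{128109040}\right) \frac{1}{42931} = - \frac{133056866569}{5499849196240}$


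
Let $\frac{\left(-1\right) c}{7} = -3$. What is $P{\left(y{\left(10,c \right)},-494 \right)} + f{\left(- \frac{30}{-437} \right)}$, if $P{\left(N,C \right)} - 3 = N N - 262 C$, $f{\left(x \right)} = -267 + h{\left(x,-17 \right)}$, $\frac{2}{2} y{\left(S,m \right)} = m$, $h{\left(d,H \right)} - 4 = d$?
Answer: $\frac{56639163}{437} \approx 1.2961 \cdot 10^{5}$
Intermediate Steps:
$h{\left(d,H \right)} = 4 + d$
$c = 21$ ($c = \left(-7\right) \left(-3\right) = 21$)
$y{\left(S,m \right)} = m$
$f{\left(x \right)} = -263 + x$ ($f{\left(x \right)} = -267 + \left(4 + x\right) = -263 + x$)
$P{\left(N,C \right)} = 3 + N^{2} - 262 C$ ($P{\left(N,C \right)} = 3 - \left(262 C - N N\right) = 3 - \left(- N^{2} + 262 C\right) = 3 + N^{2} - 262 C$)
$P{\left(y{\left(10,c \right)},-494 \right)} + f{\left(- \frac{30}{-437} \right)} = \left(3 + 21^{2} - -129428\right) - \left(263 + \frac{30}{-437}\right) = \left(3 + 441 + 129428\right) - \frac{114901}{437} = 129872 + \left(-263 + \frac{30}{437}\right) = 129872 - \frac{114901}{437} = \frac{56639163}{437}$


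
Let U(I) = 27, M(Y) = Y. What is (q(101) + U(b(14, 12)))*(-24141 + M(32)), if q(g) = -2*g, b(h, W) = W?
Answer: 4219075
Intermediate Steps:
(q(101) + U(b(14, 12)))*(-24141 + M(32)) = (-2*101 + 27)*(-24141 + 32) = (-202 + 27)*(-24109) = -175*(-24109) = 4219075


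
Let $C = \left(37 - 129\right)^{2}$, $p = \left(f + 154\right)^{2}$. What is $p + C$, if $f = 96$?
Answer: $70964$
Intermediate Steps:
$p = 62500$ ($p = \left(96 + 154\right)^{2} = 250^{2} = 62500$)
$C = 8464$ ($C = \left(-92\right)^{2} = 8464$)
$p + C = 62500 + 8464 = 70964$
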